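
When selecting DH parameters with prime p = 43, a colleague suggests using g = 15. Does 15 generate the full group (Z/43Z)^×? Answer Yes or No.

No

φ(43) = 43 − 1 = 42 = 2 · 3 · 7.
15 is a primitive root mod 43 iff 15^(φ(43)/q) ≢ 1 for every prime q | φ(43), i.e. q ∈ {2, 3, 7}.
15^21 ≡ 1 (mod 43)  [q = 2: ≡ 1 ✗]
15^14 ≡ 6 (mod 43)  [q = 3: ≢ 1 ✓]
15^6 ≡ 11 (mod 43)  [q = 7: ≢ 1 ✓]
15^21 ≡ 1 shows ord(15) | 21, strictly less than φ(43); not a primitive root.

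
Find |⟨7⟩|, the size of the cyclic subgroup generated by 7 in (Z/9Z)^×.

By Lagrange's theorem, ord_9(7) divides φ(9) = φ(3^2) = 3·(3−1) = 6 = 2 · 3.
Divisors of 6: 1, 2, 3, 6.
Compute 7^d (mod 9) for the divisors d until we hit 1:
7^1 ≡ 7 (mod 9)
7^2 ≡ 4 (mod 9)
7^3 ≡ 1 (mod 9) ✓
Hence ord(7) = 3.

3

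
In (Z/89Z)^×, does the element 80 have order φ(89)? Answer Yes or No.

No

φ(89) = 89 − 1 = 88 = 2^3 · 11.
Test 80^(88/q) mod 89 for each prime factor q of 88:
80^44 ≡ 1 (mod 89)  [q = 2: ≡ 1 ✗]
80^8 ≡ 2 (mod 89)  [q = 11: ≢ 1 ✓]
80^44 ≡ 1 shows ord(80) | 44, strictly less than φ(89); not a primitive root.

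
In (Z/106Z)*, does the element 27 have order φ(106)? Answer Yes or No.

φ(106) = φ(2)·φ(53) = 1·52 = 52 = 2^2 · 13.
It suffices to check that the order of 27 is not a proper divisor of 52: compute 27^(52/q) for q ∈ {2, 13}.
27^26 ≡ 105 (mod 106)  [q = 2: ≢ 1 ✓]
27^4 ≡ 63 (mod 106)  [q = 13: ≢ 1 ✓]
All checks pass, so 27 has order 52 and is a primitive root modulo 106.

Yes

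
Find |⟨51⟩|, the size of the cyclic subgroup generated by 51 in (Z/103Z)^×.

Since 51 ∈ (Z/103Z)^×, its order divides φ(103) = 103 − 1 = 102 = 2 · 3 · 17.
Divisors of 102: 1, 2, 3, 6, 17, 34, 51, 102.
Check 51^d mod 103 for each divisor in increasing order:
51^1 ≡ 51
51^2 ≡ 26
51^3 ≡ 90
51^6 ≡ 66
51^17 ≡ 57
51^34 ≡ 56
51^51 ≡ 102
51^102 ≡ 1
So ord_103(51) = 102.

102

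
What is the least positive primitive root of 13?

2

φ(13) = 13 − 1 = 12 = 2^2 · 3.
g is a primitive root iff g^(12/q) ≢ 1 (mod 13) for each prime q ∈ {2, 3}.
g = 2: 2^6 ≡ 12; 2^4 ≡ 3 — none is 1, so 2 is a primitive root.
Hence the least primitive root of 13 is 2.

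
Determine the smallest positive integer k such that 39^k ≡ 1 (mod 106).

52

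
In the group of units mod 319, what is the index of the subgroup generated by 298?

ord(298) | φ(319) = φ(11·29) = (11−1)·(29−1) = 10·28 = 280 = 2^3 · 5 · 7.
Divisors of 280: 1, 2, 4, 5, 7, 8, 10, 14, 20, 28, 35, 40, 56, 70, 140, 280.
Check 298^d mod 319 for each divisor in increasing order:
298^1 ≡ 298 (mod 319)
298^2 ≡ 122 (mod 319)
298^4 ≡ 210 (mod 319)
298^5 ≡ 56 (mod 319)
298^7 ≡ 133 (mod 319)
298^8 ≡ 78 (mod 319)
298^10 ≡ 265 (mod 319)
298^14 ≡ 144 (mod 319)
298^20 ≡ 45 (mod 319)
298^28 ≡ 1 (mod 319) ✓
Thus |⟨298⟩| = ord(298) = 28.
[(Z/319Z)^× : ⟨298⟩] = 280/28 = 10.

10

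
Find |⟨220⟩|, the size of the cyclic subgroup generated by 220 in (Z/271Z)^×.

ord(220) | φ(271) = 271 − 1 = 270 = 2 · 3^3 · 5.
Divisors of 270: 1, 2, 3, 5, 6, 9, 10, 15, 18, 27, 30, 45, 54, 90, 135, 270.
Evaluate successive powers at the divisors of 270:
220^1 ≡ 220 (mod 271)
220^2 ≡ 162 (mod 271)
220^3 ≡ 139 (mod 271)
220^5 ≡ 25 (mod 271)
220^6 ≡ 80 (mod 271)
220^9 ≡ 9 (mod 271)
220^10 ≡ 83 (mod 271)
220^15 ≡ 178 (mod 271)
220^18 ≡ 81 (mod 271)
220^27 ≡ 187 (mod 271)
220^30 ≡ 248 (mod 271)
220^45 ≡ 242 (mod 271)
220^54 ≡ 10 (mod 271)
220^90 ≡ 28 (mod 271)
220^135 ≡ 1 (mod 271) ✓
Therefore the multiplicative order of 220 modulo 271 is 135.

135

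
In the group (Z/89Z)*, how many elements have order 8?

4

φ(89) = 89 − 1 = 88 = 2^3 · 11.
Since (Z/89Z)^× is cyclic of order 88, the number of elements of order d is φ(d) when d | 88 and 0 otherwise.
8 = 2^3 divides 88, and φ(8) = 4.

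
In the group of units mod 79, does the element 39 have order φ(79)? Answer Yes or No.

Yes

φ(79) = 79 − 1 = 78 = 2 · 3 · 13.
An element g generates (Z/79Z)^× iff g^(78/q) ≢ 1 (mod 79) for each prime q ∈ {2, 3, 13}.
39^39 ≡ 78 (mod 79)  [q = 2: ≢ 1 ✓]
39^26 ≡ 55 (mod 79)  [q = 3: ≢ 1 ✓]
39^6 ≡ 21 (mod 79)  [q = 13: ≢ 1 ✓]
None equal 1, so ord_79(39) = 78: 39 is a primitive root.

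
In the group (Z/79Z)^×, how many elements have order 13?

12

φ(79) = 79 − 1 = 78 = 2 · 3 · 13.
(Z/79Z)^× is cyclic (|G| = 78); a cyclic group of order m has exactly φ(d) elements of each order d | m, and none otherwise.
13 | 78, and φ(13) = 13 − 1 = 12.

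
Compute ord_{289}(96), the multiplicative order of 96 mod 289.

272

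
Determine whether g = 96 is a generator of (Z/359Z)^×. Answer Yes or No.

No

φ(359) = 359 − 1 = 358 = 2 · 179.
An element g generates (Z/359Z)^× iff g^(358/q) ≢ 1 (mod 359) for each prime q ∈ {2, 179}.
96^179 ≡ 1 (mod 359)  [q = 2: ≡ 1 ✗]
96^2 ≡ 241 (mod 359)  [q = 179: ≢ 1 ✓]
The check at q = 2 fails, so 96 generates a proper subgroup.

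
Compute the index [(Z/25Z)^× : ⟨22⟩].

ord(22) | φ(25) = φ(5^2) = 5·(5−1) = 20 = 2^2 · 5.
Divisors of 20: 1, 2, 4, 5, 10, 20.
Check 22^d mod 25 for each divisor in increasing order:
22^1 ≡ 22 (mod 25)
22^2 ≡ 9 (mod 25)
22^4 ≡ 6 (mod 25)
22^5 ≡ 7 (mod 25)
22^10 ≡ 24 (mod 25)
22^20 ≡ 1 (mod 25) ✓
Thus |⟨22⟩| = ord(22) = 20.
Index = |(Z/25Z)^×| / |⟨22⟩| = 20 / 20 = 1.

1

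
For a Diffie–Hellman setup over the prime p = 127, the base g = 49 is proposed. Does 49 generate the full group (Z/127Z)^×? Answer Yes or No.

φ(127) = 127 − 1 = 126 = 2 · 3^2 · 7.
49 is a primitive root mod 127 iff 49^(φ(127)/q) ≢ 1 for every prime q | φ(127), i.e. q ∈ {2, 3, 7}.
49^63 ≡ 1 (mod 127)  [q = 2: ≡ 1 ✗]
49^42 ≡ 19 (mod 127)  [q = 3: ≢ 1 ✓]
49^18 ≡ 32 (mod 127)  [q = 7: ≢ 1 ✓]
The check at q = 2 fails, so 49 generates a proper subgroup.

No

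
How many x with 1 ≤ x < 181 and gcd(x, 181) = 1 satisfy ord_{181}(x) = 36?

12

φ(181) = 181 − 1 = 180 = 2^2 · 3^2 · 5.
Since (Z/181Z)^× is cyclic of order 180, the number of elements of order d is φ(d) when d | 180 and 0 otherwise.
36 = 2^2 · 3^2 divides 180, and φ(36) = 12.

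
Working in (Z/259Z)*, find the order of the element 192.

ord(192) | φ(259) = φ(7·37) = (7−1)·(37−1) = 6·36 = 216 = 2^3 · 3^3.
Divisors of 216: 1, 2, 3, 4, 6, 8, 9, 12, 18, 24, 27, 36, 54, 72, 108, 216.
Compute 192^d (mod 259) for the divisors d until we hit 1:
192^1 ≡ 192 (mod 259)
192^2 ≡ 86 (mod 259)
192^3 ≡ 195 (mod 259)
192^4 ≡ 144 (mod 259)
192^6 ≡ 211 (mod 259)
192^8 ≡ 16 (mod 259)
192^9 ≡ 223 (mod 259)
192^12 ≡ 232 (mod 259)
192^18 ≡ 1 (mod 259) ✓
So ord_259(192) = 18.

18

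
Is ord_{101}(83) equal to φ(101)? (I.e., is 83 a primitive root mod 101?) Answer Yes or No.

Yes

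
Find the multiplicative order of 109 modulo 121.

The order of 109 must divide φ(121) = φ(11^2) = 11·(11−1) = 110 = 2 · 5 · 11.
Divisors of 110: 1, 2, 5, 10, 11, 22, 55, 110.
Compute 109^d (mod 121) for the divisors d until we hit 1:
109^1 ≡ 109 (mod 121)
109^2 ≡ 23 (mod 121)
109^5 ≡ 65 (mod 121)
109^10 ≡ 111 (mod 121)
109^11 ≡ 120 (mod 121)
109^22 ≡ 1 (mod 121) ✓
So ord_121(109) = 22.

22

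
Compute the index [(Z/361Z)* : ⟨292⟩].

114

The order of 292 must divide φ(361) = φ(19^2) = 19·(19−1) = 342 = 2 · 3^2 · 19.
Divisors of 342: 1, 2, 3, 6, 9, 18, 19, 38, 57, 114, 171, 342.
Test each divisor d:
292^1 ≡ 292 (mod 361)
292^2 ≡ 68 (mod 361)
292^3 ≡ 1 (mod 361) ✓
Thus |⟨292⟩| = ord(292) = 3.
The index is φ(361) / ord(292) = 342 / 3 = 114.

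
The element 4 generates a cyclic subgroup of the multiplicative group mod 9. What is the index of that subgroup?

2

ord(4) | φ(9) = φ(3^2) = 3·(3−1) = 6 = 2 · 3.
Divisors of 6: 1, 2, 3, 6.
Test each divisor d:
4^1 ≡ 4 (mod 9)
4^2 ≡ 7 (mod 9)
4^3 ≡ 1 (mod 9) ✓
So ord_9(4) = 3, hence |⟨4⟩| = 3.
Index = |(Z/9Z)^×| / |⟨4⟩| = 6 / 3 = 2.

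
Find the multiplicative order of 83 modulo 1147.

Since 83 ∈ (Z/1147Z)^×, its order divides φ(1147) = φ(31·37) = (31−1)·(37−1) = 30·36 = 1080 = 2^3 · 3^3 · 5.
Divisors of 1080: 1, 2, 3, 4, 5, 6, 8, 9, 10, 12, 15, 18, 20, 24, 27, 30, 36, 40, 45, 54, 60, 72, 90, 108, 120, 135, 180, 216, 270, 360, 540, 1080.
Test each divisor d:
83^1 ≡ 83 (mod 1147)
83^2 ≡ 7 (mod 1147)
83^3 ≡ 581 (mod 1147)
83^4 ≡ 49 (mod 1147)
83^5 ≡ 626 (mod 1147)
83^6 ≡ 343 (mod 1147)
83^8 ≡ 107 (mod 1147)
83^9 ≡ 852 (mod 1147)
83^10 ≡ 749 (mod 1147)
83^12 ≡ 655 (mod 1147)
83^15 ≡ 898 (mod 1147)
83^18 ≡ 1000 (mod 1147)
83^20 ≡ 118 (mod 1147)
83^24 ≡ 47 (mod 1147)
83^27 ≡ 926 (mod 1147)
83^30 ≡ 63 (mod 1147)
83^36 ≡ 963 (mod 1147)
83^40 ≡ 160 (mod 1147)
83^45 ≡ 371 (mod 1147)
83^54 ≡ 667 (mod 1147)
83^60 ≡ 528 (mod 1147)
83^72 ≡ 593 (mod 1147)
83^90 ≡ 1 (mod 1147) ✓
The smallest such exponent is 90, so the order of 83 is 90.

90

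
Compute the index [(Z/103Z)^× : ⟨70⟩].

1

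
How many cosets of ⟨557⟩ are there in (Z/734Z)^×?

6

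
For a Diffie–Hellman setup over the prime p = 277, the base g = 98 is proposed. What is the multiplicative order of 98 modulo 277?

276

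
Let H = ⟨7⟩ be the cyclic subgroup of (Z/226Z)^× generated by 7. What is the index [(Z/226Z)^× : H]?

Since 7 ∈ (Z/226Z)^×, its order divides φ(226) = φ(2)·φ(113) = 1·112 = 112 = 2^4 · 7.
Divisors of 112: 1, 2, 4, 7, 8, 14, 16, 28, 56, 112.
Test each divisor d:
7^1 ≡ 7
7^2 ≡ 49
7^4 ≡ 141
7^7 ≡ 225
7^8 ≡ 219
7^14 ≡ 1
The order of 7 is 14, so the subgroup it generates has 14 elements.
[(Z/226Z)^× : ⟨7⟩] = 112/14 = 8.

8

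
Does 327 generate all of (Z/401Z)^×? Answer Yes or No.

Yes

φ(401) = 401 − 1 = 400 = 2^4 · 5^2.
It suffices to check that the order of 327 is not a proper divisor of 400: compute 327^(400/q) for q ∈ {2, 5}.
327^200 ≡ 400 (mod 401)  [q = 2: ≢ 1 ✓]
327^80 ≡ 39 (mod 401)  [q = 5: ≢ 1 ✓]
Every test exponent gives a nontrivial residue, hence 327 generates the full group.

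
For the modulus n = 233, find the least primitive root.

3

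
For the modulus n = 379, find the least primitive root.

2

φ(379) = 379 − 1 = 378 = 2 · 3^3 · 7.
Test candidates g = 2, 3, … against the prime factors q ∈ {2, 3, 7} of φ(379): g is a generator iff g^(378/q) ≢ 1 for every such q.
g = 2: 2^189 ≡ 378; 2^126 ≡ 327; 2^54 ≡ 125 — none is 1, so 2 is a primitive root.
Hence the least primitive root of 379 is 2.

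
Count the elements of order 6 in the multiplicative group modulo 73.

φ(73) = 73 − 1 = 72 = 2^3 · 3^2.
In a cyclic group of order 72, there are φ(d) elements of order d for each divisor d of 72, and zero for non-divisors.
6 = 2 · 3 divides 72, and φ(6) = 2.

2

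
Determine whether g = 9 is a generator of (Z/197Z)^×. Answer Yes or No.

φ(197) = 197 − 1 = 196 = 2^2 · 7^2.
Test 9^(196/q) mod 197 for each prime factor q of 196:
9^98 ≡ 1 (mod 197)  [q = 2: ≡ 1 ✗]
9^28 ≡ 114 (mod 197)  [q = 7: ≢ 1 ✓]
Since 9^98 ≡ 1, the order of 9 divides 98 < 196, so 9 is not a primitive root.

No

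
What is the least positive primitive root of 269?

2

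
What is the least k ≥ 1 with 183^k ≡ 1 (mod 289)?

68

The order of 183 must divide φ(289) = φ(17^2) = 17·(17−1) = 272 = 2^4 · 17.
Divisors of 272: 1, 2, 4, 8, 16, 17, 34, 68, 136, 272.
Compute 183^d (mod 289) for the divisors d until we hit 1:
183^1 ≡ 183 (mod 289)
183^2 ≡ 254 (mod 289)
183^4 ≡ 69 (mod 289)
183^8 ≡ 137 (mod 289)
183^16 ≡ 273 (mod 289)
183^17 ≡ 251 (mod 289)
183^34 ≡ 288 (mod 289)
183^68 ≡ 1 (mod 289) ✓
Hence ord(183) = 68.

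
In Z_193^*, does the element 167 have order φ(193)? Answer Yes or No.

φ(193) = 193 − 1 = 192 = 2^6 · 3.
Test 167^(192/q) mod 193 for each prime factor q of 192:
167^96 ≡ 192 (mod 193)  [q = 2: ≢ 1 ✓]
167^64 ≡ 84 (mod 193)  [q = 3: ≢ 1 ✓]
Every test exponent gives a nontrivial residue, hence 167 generates the full group.

Yes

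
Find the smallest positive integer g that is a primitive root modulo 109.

6

φ(109) = 109 − 1 = 108 = 2^2 · 3^3.
g is a primitive root iff g^(108/q) ≢ 1 (mod 109) for each prime q ∈ {2, 3}.
g = 2: 2^54 ≡ 108; 2^36 ≡ 1 — hits 1, so not a primitive root.
g = 3: 3^54 ≡ 1 — hits 1, so not a primitive root.
g = 4: 4^54 ≡ 1 — hits 1, so not a primitive root.
g = 5: 5^54 ≡ 1 — hits 1, so not a primitive root.
g = 6: 6^54 ≡ 108; 6^36 ≡ 63 — none is 1, so 6 is a primitive root.
So 6 is the smallest generator of (Z/109Z)^×.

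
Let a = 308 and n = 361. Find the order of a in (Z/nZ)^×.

171

Since 308 ∈ (Z/361Z)^×, its order divides φ(361) = φ(19^2) = 19·(19−1) = 342 = 2 · 3^2 · 19.
Divisors of 342: 1, 2, 3, 6, 9, 18, 19, 38, 57, 114, 171, 342.
Check 308^d mod 361 for each divisor in increasing order:
308^1 ≡ 308 (mod 361)
308^2 ≡ 282 (mod 361)
308^3 ≡ 216 (mod 361)
308^6 ≡ 87 (mod 361)
308^9 ≡ 20 (mod 361)
308^18 ≡ 39 (mod 361)
308^19 ≡ 99 (mod 361)
308^38 ≡ 54 (mod 361)
308^57 ≡ 292 (mod 361)
308^114 ≡ 68 (mod 361)
308^171 ≡ 1 (mod 361) ✓
Therefore the multiplicative order of 308 modulo 361 is 171.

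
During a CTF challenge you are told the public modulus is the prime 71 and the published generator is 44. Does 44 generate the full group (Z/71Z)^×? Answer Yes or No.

Yes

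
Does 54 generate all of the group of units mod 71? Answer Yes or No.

φ(71) = 71 − 1 = 70 = 2 · 5 · 7.
It suffices to check that the order of 54 is not a proper divisor of 70: compute 54^(70/q) for q ∈ {2, 5, 7}.
54^35 ≡ 1 (mod 71)  [q = 2: ≡ 1 ✗]
54^14 ≡ 25 (mod 71)  [q = 5: ≢ 1 ✓]
54^10 ≡ 1 (mod 71)  [q = 7: ≡ 1 ✗]
Since 54^35 ≡ 1, the order of 54 divides 35 < 70, so 54 is not a primitive root.

No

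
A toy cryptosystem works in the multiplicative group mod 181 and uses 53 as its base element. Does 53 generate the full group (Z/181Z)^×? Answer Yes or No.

φ(181) = 181 − 1 = 180 = 2^2 · 3^2 · 5.
53 is a primitive root mod 181 iff 53^(φ(181)/q) ≢ 1 for every prime q | φ(181), i.e. q ∈ {2, 3, 5}.
53^90 ≡ 180 (mod 181)  [q = 2: ≢ 1 ✓]
53^60 ≡ 48 (mod 181)  [q = 3: ≢ 1 ✓]
53^36 ≡ 42 (mod 181)  [q = 5: ≢ 1 ✓]
None equal 1, so ord_181(53) = 180: 53 is a primitive root.

Yes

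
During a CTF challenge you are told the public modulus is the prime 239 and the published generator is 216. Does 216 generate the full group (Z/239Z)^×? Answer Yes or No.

φ(239) = 239 − 1 = 238 = 2 · 7 · 17.
216 is a primitive root mod 239 iff 216^(φ(239)/q) ≢ 1 for every prime q | φ(239), i.e. q ∈ {2, 7, 17}.
216^119 ≡ 1 (mod 239)  [q = 2: ≡ 1 ✗]
216^34 ≡ 1 (mod 239)  [q = 7: ≡ 1 ✗]
216^14 ≡ 163 (mod 239)  [q = 17: ≢ 1 ✓]
216^119 ≡ 1 shows ord(216) | 119, strictly less than φ(239); not a primitive root.

No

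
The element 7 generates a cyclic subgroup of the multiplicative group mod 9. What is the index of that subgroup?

The order of 7 must divide φ(9) = φ(3^2) = 3·(3−1) = 6 = 2 · 3.
Divisors of 6: 1, 2, 3, 6.
Compute 7^d (mod 9) for the divisors d until we hit 1:
7^1 ≡ 7 (mod 9)
7^2 ≡ 4 (mod 9)
7^3 ≡ 1 (mod 9) ✓
Thus |⟨7⟩| = ord(7) = 3.
The index is φ(9) / ord(7) = 6 / 3 = 2.

2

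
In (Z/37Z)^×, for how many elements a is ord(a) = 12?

4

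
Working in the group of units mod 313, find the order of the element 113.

13

ord(113) | φ(313) = 313 − 1 = 312 = 2^3 · 3 · 13.
Divisors of 312: 1, 2, 3, 4, 6, 8, 12, 13, 24, 26, 39, 52, 78, 104, 156, 312.
Evaluate successive powers at the divisors of 312:
113^1 ≡ 113 (mod 313)
113^2 ≡ 249 (mod 313)
113^3 ≡ 280 (mod 313)
113^4 ≡ 27 (mod 313)
113^6 ≡ 150 (mod 313)
113^8 ≡ 103 (mod 313)
113^12 ≡ 277 (mod 313)
113^13 ≡ 1 (mod 313) ✓
So ord_313(113) = 13.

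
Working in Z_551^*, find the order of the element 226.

ord(226) | φ(551) = φ(19·29) = (19−1)·(29−1) = 18·28 = 504 = 2^3 · 3^2 · 7.
Divisors of 504: 1, 2, 3, 4, 6, 7, 8, 9, 12, 14, 18, 21, 24, 28, 36, 42, 56, 63, 72, 84, 126, 168, 252, 504.
Test each divisor d:
226^1 ≡ 226 (mod 551)
226^2 ≡ 384 (mod 551)
226^3 ≡ 277 (mod 551)
226^4 ≡ 339 (mod 551)
226^6 ≡ 140 (mod 551)
226^7 ≡ 233 (mod 551)
226^8 ≡ 313 (mod 551)
226^9 ≡ 210 (mod 551)
226^12 ≡ 315 (mod 551)
226^14 ≡ 291 (mod 551)
226^18 ≡ 20 (mod 551)
226^21 ≡ 30 (mod 551)
226^24 ≡ 45 (mod 551)
226^28 ≡ 378 (mod 551)
226^36 ≡ 400 (mod 551)
226^42 ≡ 349 (mod 551)
226^56 ≡ 175 (mod 551)
226^63 ≡ 1 (mod 551) ✓
Hence ord(226) = 63.

63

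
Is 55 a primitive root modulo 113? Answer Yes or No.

φ(113) = 113 − 1 = 112 = 2^4 · 7.
55 is a primitive root mod 113 iff 55^(φ(113)/q) ≢ 1 for every prime q | φ(113), i.e. q ∈ {2, 7}.
55^56 ≡ 112 (mod 113)  [q = 2: ≢ 1 ✓]
55^16 ≡ 16 (mod 113)  [q = 7: ≢ 1 ✓]
Every test exponent gives a nontrivial residue, hence 55 generates the full group.

Yes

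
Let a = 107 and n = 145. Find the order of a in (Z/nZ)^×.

ord(107) | φ(145) = φ(5·29) = (5−1)·(29−1) = 4·28 = 112 = 2^4 · 7.
Divisors of 112: 1, 2, 4, 7, 8, 14, 16, 28, 56, 112.
Check 107^d mod 145 for each divisor in increasing order:
107^1 ≡ 107
107^2 ≡ 139
107^4 ≡ 36
107^7 ≡ 88
107^8 ≡ 136
107^14 ≡ 59
107^16 ≡ 81
107^28 ≡ 1
Hence ord(107) = 28.

28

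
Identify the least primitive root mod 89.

φ(89) = 89 − 1 = 88 = 2^3 · 11.
Test candidates g = 2, 3, … against the prime factors q ∈ {2, 11} of φ(89): g is a generator iff g^(88/q) ≢ 1 for every such q.
g = 2: 2^44 ≡ 1 — hits 1, so not a primitive root.
g = 3: 3^44 ≡ 88; 3^8 ≡ 64 — none is 1, so 3 is a primitive root.
Hence the least primitive root of 89 is 3.

3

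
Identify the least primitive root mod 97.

5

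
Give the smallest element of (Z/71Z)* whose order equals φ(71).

7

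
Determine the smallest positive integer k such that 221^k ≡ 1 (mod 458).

76

Since 221 ∈ (Z/458Z)^×, its order divides φ(458) = φ(2)·φ(229) = 1·228 = 228 = 2^2 · 3 · 19.
Divisors of 228: 1, 2, 3, 4, 6, 12, 19, 38, 57, 76, 114, 228.
Evaluate successive powers at the divisors of 228:
221^1 ≡ 221 (mod 458)
221^2 ≡ 293 (mod 458)
221^3 ≡ 175 (mod 458)
221^4 ≡ 203 (mod 458)
221^6 ≡ 397 (mod 458)
221^12 ≡ 57 (mod 458)
221^19 ≡ 107 (mod 458)
221^38 ≡ 457 (mod 458)
221^57 ≡ 351 (mod 458)
221^76 ≡ 1 (mod 458) ✓
Hence ord(221) = 76.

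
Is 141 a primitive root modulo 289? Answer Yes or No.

φ(289) = φ(17^2) = 17·(17−1) = 272 = 2^4 · 17.
Test 141^(272/q) mod 289 for each prime factor q of 272:
141^136 ≡ 288 (mod 289)  [q = 2: ≢ 1 ✓]
141^16 ≡ 120 (mod 289)  [q = 17: ≢ 1 ✓]
All checks pass, so 141 has order 272 and is a primitive root modulo 289.

Yes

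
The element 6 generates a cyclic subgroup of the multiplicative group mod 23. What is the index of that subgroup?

2

By Lagrange's theorem, ord_23(6) divides φ(23) = 23 − 1 = 22 = 2 · 11.
Divisors of 22: 1, 2, 11, 22.
Test each divisor d:
6^1 ≡ 6 (mod 23)
6^2 ≡ 13 (mod 23)
6^11 ≡ 1 (mod 23) ✓
The order of 6 is 11, so the subgroup it generates has 11 elements.
The index is φ(23) / ord(6) = 22 / 11 = 2.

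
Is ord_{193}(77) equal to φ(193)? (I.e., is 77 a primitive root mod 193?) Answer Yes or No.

φ(193) = 193 − 1 = 192 = 2^6 · 3.
77 is a primitive root mod 193 iff 77^(φ(193)/q) ≢ 1 for every prime q | φ(193), i.e. q ∈ {2, 3}.
77^96 ≡ 192 (mod 193)  [q = 2: ≢ 1 ✓]
77^64 ≡ 108 (mod 193)  [q = 3: ≢ 1 ✓]
All checks pass, so 77 has order 192 and is a primitive root modulo 193.

Yes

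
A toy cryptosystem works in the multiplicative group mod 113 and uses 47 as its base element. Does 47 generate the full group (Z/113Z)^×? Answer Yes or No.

φ(113) = 113 − 1 = 112 = 2^4 · 7.
Test 47^(112/q) mod 113 for each prime factor q of 112:
47^56 ≡ 112 (mod 113)  [q = 2: ≢ 1 ✓]
47^16 ≡ 16 (mod 113)  [q = 7: ≢ 1 ✓]
Every test exponent gives a nontrivial residue, hence 47 generates the full group.

Yes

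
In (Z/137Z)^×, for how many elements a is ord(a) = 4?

2

φ(137) = 137 − 1 = 136 = 2^3 · 17.
In a cyclic group of order 136, there are φ(d) elements of order d for each divisor d of 136, and zero for non-divisors.
4 = 2^2 divides 136, and φ(4) = 2.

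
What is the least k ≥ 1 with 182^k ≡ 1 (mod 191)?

190

Since 182 ∈ (Z/191Z)^×, its order divides φ(191) = 191 − 1 = 190 = 2 · 5 · 19.
Divisors of 190: 1, 2, 5, 10, 19, 38, 95, 190.
Evaluate successive powers at the divisors of 190:
182^1 ≡ 182
182^2 ≡ 81
182^5 ≡ 161
182^10 ≡ 136
182^19 ≡ 152
182^38 ≡ 184
182^95 ≡ 190
182^190 ≡ 1
Therefore the multiplicative order of 182 modulo 191 is 190.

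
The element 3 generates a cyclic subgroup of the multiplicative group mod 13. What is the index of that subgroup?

4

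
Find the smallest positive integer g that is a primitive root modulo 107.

2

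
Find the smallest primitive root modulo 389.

2

φ(389) = 389 − 1 = 388 = 2^2 · 97.
Test candidates g = 2, 3, … against the prime factors q ∈ {2, 97} of φ(389): g is a generator iff g^(388/q) ≢ 1 for every such q.
g = 2: 2^194 ≡ 388; 2^4 ≡ 16 — none is 1, so 2 is a primitive root.
The smallest primitive root modulo 389 is 2.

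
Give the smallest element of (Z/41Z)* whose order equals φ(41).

φ(41) = 41 − 1 = 40 = 2^3 · 5.
Test candidates g = 2, 3, … against the prime factors q ∈ {2, 5} of φ(41): g is a generator iff g^(40/q) ≢ 1 for every such q.
g = 2: 2^20 ≡ 1 — hits 1, so not a primitive root.
g = 3: 3^20 ≡ 40; 3^8 ≡ 1 — hits 1, so not a primitive root.
g = 4: 4^20 ≡ 1 — hits 1, so not a primitive root.
g = 5: 5^20 ≡ 1 — hits 1, so not a primitive root.
g = 6: 6^20 ≡ 40; 6^8 ≡ 10 — none is 1, so 6 is a primitive root.
The smallest primitive root modulo 41 is 6.

6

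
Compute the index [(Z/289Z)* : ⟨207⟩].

ord(207) | φ(289) = φ(17^2) = 17·(17−1) = 272 = 2^4 · 17.
Divisors of 272: 1, 2, 4, 8, 16, 17, 34, 68, 136, 272.
Check 207^d mod 289 for each divisor in increasing order:
207^1 ≡ 207 (mod 289)
207^2 ≡ 77 (mod 289)
207^4 ≡ 149 (mod 289)
207^8 ≡ 237 (mod 289)
207^16 ≡ 103 (mod 289)
207^17 ≡ 224 (mod 289)
207^34 ≡ 179 (mod 289)
207^68 ≡ 251 (mod 289)
207^136 ≡ 288 (mod 289)
207^272 ≡ 1 (mod 289) ✓
Thus |⟨207⟩| = ord(207) = 272.
Index = |(Z/289Z)^×| / |⟨207⟩| = 272 / 272 = 1.

1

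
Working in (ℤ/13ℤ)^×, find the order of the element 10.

Since 10 ∈ (Z/13Z)^×, its order divides φ(13) = 13 − 1 = 12 = 2^2 · 3.
Divisors of 12: 1, 2, 3, 4, 6, 12.
Evaluate successive powers at the divisors of 12:
10^1 ≡ 10 (mod 13)
10^2 ≡ 9 (mod 13)
10^3 ≡ 12 (mod 13)
10^4 ≡ 3 (mod 13)
10^6 ≡ 1 (mod 13) ✓
Hence ord(10) = 6.

6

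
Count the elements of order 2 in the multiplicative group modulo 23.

1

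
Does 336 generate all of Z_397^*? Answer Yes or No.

φ(397) = 397 − 1 = 396 = 2^2 · 3^2 · 11.
Test 336^(396/q) mod 397 for each prime factor q of 396:
336^198 ≡ 396 (mod 397)  [q = 2: ≢ 1 ✓]
336^132 ≡ 362 (mod 397)  [q = 3: ≢ 1 ✓]
336^36 ≡ 31 (mod 397)  [q = 11: ≢ 1 ✓]
All checks pass, so 336 has order 396 and is a primitive root modulo 397.

Yes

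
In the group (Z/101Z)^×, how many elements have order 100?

40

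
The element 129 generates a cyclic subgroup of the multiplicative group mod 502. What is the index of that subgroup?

1

ord(129) | φ(502) = φ(2)·φ(251) = 1·250 = 250 = 2 · 5^3.
Divisors of 250: 1, 2, 5, 10, 25, 50, 125, 250.
Check 129^d mod 502 for each divisor in increasing order:
129^1 ≡ 129 (mod 502)
129^2 ≡ 75 (mod 502)
129^5 ≡ 235 (mod 502)
129^10 ≡ 5 (mod 502)
129^25 ≡ 353 (mod 502)
129^50 ≡ 113 (mod 502)
129^125 ≡ 501 (mod 502)
129^250 ≡ 1 (mod 502) ✓
The order of 129 is 250, so the subgroup it generates has 250 elements.
[(Z/502Z)^× : ⟨129⟩] = 250/250 = 1.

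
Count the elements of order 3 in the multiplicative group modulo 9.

2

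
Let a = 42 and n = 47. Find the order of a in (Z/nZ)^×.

ord(42) | φ(47) = 47 − 1 = 46 = 2 · 23.
Divisors of 46: 1, 2, 23, 46.
Test each divisor d:
42^1 ≡ 42
42^2 ≡ 25
42^23 ≡ 1
Therefore the multiplicative order of 42 modulo 47 is 23.

23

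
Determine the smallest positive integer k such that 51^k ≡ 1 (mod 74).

12

The order of 51 must divide φ(74) = φ(2)·φ(37) = 1·36 = 36 = 2^2 · 3^2.
Divisors of 36: 1, 2, 3, 4, 6, 9, 12, 18, 36.
Test each divisor d:
51^1 ≡ 51 (mod 74)
51^2 ≡ 11 (mod 74)
51^3 ≡ 43 (mod 74)
51^4 ≡ 47 (mod 74)
51^6 ≡ 73 (mod 74)
51^9 ≡ 31 (mod 74)
51^12 ≡ 1 (mod 74) ✓
So ord_74(51) = 12.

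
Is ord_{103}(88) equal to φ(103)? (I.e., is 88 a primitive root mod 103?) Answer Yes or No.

φ(103) = 103 − 1 = 102 = 2 · 3 · 17.
Test 88^(102/q) mod 103 for each prime factor q of 102:
88^51 ≡ 102 (mod 103)  [q = 2: ≢ 1 ✓]
88^34 ≡ 56 (mod 103)  [q = 3: ≢ 1 ✓]
88^6 ≡ 61 (mod 103)  [q = 17: ≢ 1 ✓]
All checks pass, so 88 has order 102 and is a primitive root modulo 103.

Yes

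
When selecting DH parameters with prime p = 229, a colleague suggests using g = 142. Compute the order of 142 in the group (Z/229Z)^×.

The order of 142 must divide φ(229) = 229 − 1 = 228 = 2^2 · 3 · 19.
Divisors of 228: 1, 2, 3, 4, 6, 12, 19, 38, 57, 76, 114, 228.
Check 142^d mod 229 for each divisor in increasing order:
142^1 ≡ 142 (mod 229)
142^2 ≡ 12 (mod 229)
142^3 ≡ 101 (mod 229)
142^4 ≡ 144 (mod 229)
142^6 ≡ 125 (mod 229)
142^12 ≡ 53 (mod 229)
142^19 ≡ 18 (mod 229)
142^38 ≡ 95 (mod 229)
142^57 ≡ 107 (mod 229)
142^76 ≡ 94 (mod 229)
142^114 ≡ 228 (mod 229)
142^228 ≡ 1 (mod 229) ✓
So ord_229(142) = 228.

228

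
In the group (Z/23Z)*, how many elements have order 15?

φ(23) = 23 − 1 = 22 = 2 · 11.
(Z/23Z)^× is cyclic (|G| = 22); a cyclic group of order m has exactly φ(d) elements of each order d | m, and none otherwise.
Since 15 ∤ 22, the count is 0.

0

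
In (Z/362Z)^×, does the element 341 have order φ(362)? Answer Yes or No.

Yes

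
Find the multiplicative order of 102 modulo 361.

57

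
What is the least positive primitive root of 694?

5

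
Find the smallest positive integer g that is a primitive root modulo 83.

2

φ(83) = 83 − 1 = 82 = 2 · 41.
g is a primitive root iff g^(82/q) ≢ 1 (mod 83) for each prime q ∈ {2, 41}.
g = 2: 2^41 ≡ 82; 2^2 ≡ 4 — none is 1, so 2 is a primitive root.
So 2 is the smallest generator of (Z/83Z)^×.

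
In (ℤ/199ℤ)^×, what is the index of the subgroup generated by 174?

By Lagrange's theorem, ord_199(174) divides φ(199) = 199 − 1 = 198 = 2 · 3^2 · 11.
Divisors of 198: 1, 2, 3, 6, 9, 11, 18, 22, 33, 66, 99, 198.
Evaluate successive powers at the divisors of 198:
174^1 ≡ 174 (mod 199)
174^2 ≡ 28 (mod 199)
174^3 ≡ 96 (mod 199)
174^6 ≡ 62 (mod 199)
174^9 ≡ 181 (mod 199)
174^11 ≡ 93 (mod 199)
174^18 ≡ 125 (mod 199)
174^22 ≡ 92 (mod 199)
174^33 ≡ 198 (mod 199)
174^66 ≡ 1 (mod 199) ✓
So ord_199(174) = 66, hence |⟨174⟩| = 66.
Index = |(Z/199Z)^×| / |⟨174⟩| = 198 / 66 = 3.

3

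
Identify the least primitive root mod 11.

2

φ(11) = 11 − 1 = 10 = 2 · 5.
Test candidates g = 2, 3, … against the prime factors q ∈ {2, 5} of φ(11): g is a generator iff g^(10/q) ≢ 1 for every such q.
g = 2: 2^5 ≡ 10; 2^2 ≡ 4 — none is 1, so 2 is a primitive root.
The smallest primitive root modulo 11 is 2.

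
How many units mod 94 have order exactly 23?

φ(94) = φ(2)·φ(47) = 1·46 = 46 = 2 · 23.
In a cyclic group of order 46, there are φ(d) elements of order d for each divisor d of 46, and zero for non-divisors.
23 | 46, and φ(23) = 23 − 1 = 22.

22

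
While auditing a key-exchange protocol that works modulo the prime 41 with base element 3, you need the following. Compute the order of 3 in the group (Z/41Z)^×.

Since 3 ∈ (Z/41Z)^×, its order divides φ(41) = 41 − 1 = 40 = 2^3 · 5.
Divisors of 40: 1, 2, 4, 5, 8, 10, 20, 40.
Check 3^d mod 41 for each divisor in increasing order:
3^1 ≡ 3
3^2 ≡ 9
3^4 ≡ 40
3^5 ≡ 38
3^8 ≡ 1
The smallest such exponent is 8, so the order of 3 is 8.

8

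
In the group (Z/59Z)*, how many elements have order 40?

0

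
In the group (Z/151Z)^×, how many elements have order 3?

2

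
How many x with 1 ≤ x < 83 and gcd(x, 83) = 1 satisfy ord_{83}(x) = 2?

φ(83) = 83 − 1 = 82 = 2 · 41.
In a cyclic group of order 82, there are φ(d) elements of order d for each divisor d of 82, and zero for non-divisors.
2 | 82, and φ(2) = 2 − 1 = 1.

1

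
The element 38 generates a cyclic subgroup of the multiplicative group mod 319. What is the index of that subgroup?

Since 38 ∈ (Z/319Z)^×, its order divides φ(319) = φ(11·29) = (11−1)·(29−1) = 10·28 = 280 = 2^3 · 5 · 7.
Divisors of 280: 1, 2, 4, 5, 7, 8, 10, 14, 20, 28, 35, 40, 56, 70, 140, 280.
Compute 38^d (mod 319) for the divisors d until we hit 1:
38^1 ≡ 38
38^2 ≡ 168
38^4 ≡ 152
38^5 ≡ 34
38^7 ≡ 289
38^8 ≡ 136
38^10 ≡ 199
38^14 ≡ 262
38^20 ≡ 45
38^28 ≡ 59
38^35 ≡ 144
38^40 ≡ 111
38^56 ≡ 291
38^70 ≡ 1
Thus |⟨38⟩| = ord(38) = 70.
[(Z/319Z)^× : ⟨38⟩] = 280/70 = 4.

4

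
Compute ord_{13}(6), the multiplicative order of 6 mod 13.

12

ord(6) | φ(13) = 13 − 1 = 12 = 2^2 · 3.
Divisors of 12: 1, 2, 3, 4, 6, 12.
Evaluate successive powers at the divisors of 12:
6^1 ≡ 6
6^2 ≡ 10
6^3 ≡ 8
6^4 ≡ 9
6^6 ≡ 12
6^12 ≡ 1
Hence ord(6) = 12.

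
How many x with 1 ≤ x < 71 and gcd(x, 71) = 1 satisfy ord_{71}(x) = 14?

6

φ(71) = 71 − 1 = 70 = 2 · 5 · 7.
Since (Z/71Z)^× is cyclic of order 70, the number of elements of order d is φ(d) when d | 70 and 0 otherwise.
14 = 2 · 7 divides 70, and φ(14) = 6.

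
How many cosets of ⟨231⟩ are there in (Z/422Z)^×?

2

The order of 231 must divide φ(422) = φ(2)·φ(211) = 1·210 = 210 = 2 · 3 · 5 · 7.
Divisors of 210: 1, 2, 3, 5, 6, 7, 10, 14, 15, 21, 30, 35, 42, 70, 105, 210.
Check 231^d mod 422 for each divisor in increasing order:
231^1 ≡ 231 (mod 422)
231^2 ≡ 189 (mod 422)
231^3 ≡ 193 (mod 422)
231^5 ≡ 185 (mod 422)
231^6 ≡ 113 (mod 422)
231^7 ≡ 361 (mod 422)
231^10 ≡ 43 (mod 422)
231^14 ≡ 345 (mod 422)
231^15 ≡ 359 (mod 422)
231^21 ≡ 55 (mod 422)
231^30 ≡ 171 (mod 422)
231^35 ≡ 407 (mod 422)
231^42 ≡ 71 (mod 422)
231^70 ≡ 225 (mod 422)
231^105 ≡ 1 (mod 422) ✓
The order of 231 is 105, so the subgroup it generates has 105 elements.
The index is φ(422) / ord(231) = 210 / 105 = 2.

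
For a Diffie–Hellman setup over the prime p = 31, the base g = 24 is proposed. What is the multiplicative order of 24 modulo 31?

ord(24) | φ(31) = 31 − 1 = 30 = 2 · 3 · 5.
Divisors of 30: 1, 2, 3, 5, 6, 10, 15, 30.
Evaluate successive powers at the divisors of 30:
24^1 ≡ 24
24^2 ≡ 18
24^3 ≡ 29
24^5 ≡ 26
24^6 ≡ 4
24^10 ≡ 25
24^15 ≡ 30
24^30 ≡ 1
Hence ord(24) = 30.

30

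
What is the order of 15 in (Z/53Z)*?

13

Since 15 ∈ (Z/53Z)^×, its order divides φ(53) = 53 − 1 = 52 = 2^2 · 13.
Divisors of 52: 1, 2, 4, 13, 26, 52.
Compute 15^d (mod 53) for the divisors d until we hit 1:
15^1 ≡ 15 (mod 53)
15^2 ≡ 13 (mod 53)
15^4 ≡ 10 (mod 53)
15^13 ≡ 1 (mod 53) ✓
So ord_53(15) = 13.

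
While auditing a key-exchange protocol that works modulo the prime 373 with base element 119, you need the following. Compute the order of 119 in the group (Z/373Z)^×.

31

Since 119 ∈ (Z/373Z)^×, its order divides φ(373) = 373 − 1 = 372 = 2^2 · 3 · 31.
Divisors of 372: 1, 2, 3, 4, 6, 12, 31, 62, 93, 124, 186, 372.
Compute 119^d (mod 373) for the divisors d until we hit 1:
119^1 ≡ 119 (mod 373)
119^2 ≡ 360 (mod 373)
119^3 ≡ 318 (mod 373)
119^4 ≡ 169 (mod 373)
119^6 ≡ 41 (mod 373)
119^12 ≡ 189 (mod 373)
119^31 ≡ 1 (mod 373) ✓
Therefore the multiplicative order of 119 modulo 373 is 31.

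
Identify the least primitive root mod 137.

φ(137) = 137 − 1 = 136 = 2^3 · 17.
g is a primitive root iff g^(136/q) ≢ 1 (mod 137) for each prime q ∈ {2, 17}.
g = 2: 2^68 ≡ 1 — hits 1, so not a primitive root.
g = 3: 3^68 ≡ 136; 3^8 ≡ 122 — none is 1, so 3 is a primitive root.
Hence the least primitive root of 137 is 3.

3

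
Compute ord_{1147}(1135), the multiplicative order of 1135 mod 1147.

90

ord(1135) | φ(1147) = φ(31·37) = (31−1)·(37−1) = 30·36 = 1080 = 2^3 · 3^3 · 5.
Divisors of 1080: 1, 2, 3, 4, 5, 6, 8, 9, 10, 12, 15, 18, 20, 24, 27, 30, 36, 40, 45, 54, 60, 72, 90, 108, 120, 135, 180, 216, 270, 360, 540, 1080.
Evaluate successive powers at the divisors of 1080:
1135^1 ≡ 1135
1135^2 ≡ 144
1135^3 ≡ 566
1135^4 ≡ 90
1135^5 ≡ 67
1135^6 ≡ 343
1135^8 ≡ 71
1135^9 ≡ 295
1135^10 ≡ 1048
1135^12 ≡ 655
1135^15 ≡ 249
1135^18 ≡ 1000
1135^20 ≡ 625
1135^24 ≡ 47
1135^27 ≡ 221
1135^30 ≡ 63
1135^36 ≡ 963
1135^40 ≡ 645
1135^45 ≡ 776
1135^54 ≡ 667
1135^60 ≡ 528
1135^72 ≡ 593
1135^90 ≡ 1
Hence ord(1135) = 90.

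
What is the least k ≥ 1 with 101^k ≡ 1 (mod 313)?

312

By Lagrange's theorem, ord_313(101) divides φ(313) = 313 − 1 = 312 = 2^3 · 3 · 13.
Divisors of 312: 1, 2, 3, 4, 6, 8, 12, 13, 24, 26, 39, 52, 78, 104, 156, 312.
Test each divisor d:
101^1 ≡ 101
101^2 ≡ 185
101^3 ≡ 218
101^4 ≡ 108
101^6 ≡ 261
101^8 ≡ 83
101^12 ≡ 200
101^13 ≡ 168
101^24 ≡ 249
101^26 ≡ 54
101^39 ≡ 308
101^52 ≡ 99
101^78 ≡ 25
101^104 ≡ 98
101^156 ≡ 312
101^312 ≡ 1
Hence ord(101) = 312.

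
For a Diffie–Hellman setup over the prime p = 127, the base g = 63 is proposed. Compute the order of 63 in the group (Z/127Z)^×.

14

Since 63 ∈ (Z/127Z)^×, its order divides φ(127) = 127 − 1 = 126 = 2 · 3^2 · 7.
Divisors of 126: 1, 2, 3, 6, 7, 9, 14, 18, 21, 42, 63, 126.
Compute 63^d (mod 127) for the divisors d until we hit 1:
63^1 ≡ 63
63^2 ≡ 32
63^3 ≡ 111
63^6 ≡ 2
63^7 ≡ 126
63^9 ≡ 95
63^14 ≡ 1
Therefore the multiplicative order of 63 modulo 127 is 14.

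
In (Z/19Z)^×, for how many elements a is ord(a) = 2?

φ(19) = 19 − 1 = 18 = 2 · 3^2.
(Z/19Z)^× is cyclic (|G| = 18); a cyclic group of order m has exactly φ(d) elements of each order d | m, and none otherwise.
2 | 18, and φ(2) = 2 − 1 = 1.

1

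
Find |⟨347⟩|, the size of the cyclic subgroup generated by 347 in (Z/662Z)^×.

By Lagrange's theorem, ord_662(347) divides φ(662) = φ(2)·φ(331) = 1·330 = 330 = 2 · 3 · 5 · 11.
Divisors of 330: 1, 2, 3, 5, 6, 10, 11, 15, 22, 30, 33, 55, 66, 110, 165, 330.
Compute 347^d (mod 662) for the divisors d until we hit 1:
347^1 ≡ 347
347^2 ≡ 587
347^3 ≡ 455
347^5 ≡ 299
347^6 ≡ 481
347^10 ≡ 31
347^11 ≡ 165
347^15 ≡ 1
Therefore the multiplicative order of 347 modulo 662 is 15.

15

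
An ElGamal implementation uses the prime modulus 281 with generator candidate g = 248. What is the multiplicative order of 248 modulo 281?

ord(248) | φ(281) = 281 − 1 = 280 = 2^3 · 5 · 7.
Divisors of 280: 1, 2, 4, 5, 7, 8, 10, 14, 20, 28, 35, 40, 56, 70, 140, 280.
Evaluate successive powers at the divisors of 280:
248^1 ≡ 248 (mod 281)
248^2 ≡ 246 (mod 281)
248^4 ≡ 101 (mod 281)
248^5 ≡ 39 (mod 281)
248^7 ≡ 40 (mod 281)
248^8 ≡ 85 (mod 281)
248^10 ≡ 116 (mod 281)
248^14 ≡ 195 (mod 281)
248^20 ≡ 249 (mod 281)
248^28 ≡ 90 (mod 281)
248^35 ≡ 228 (mod 281)
248^40 ≡ 181 (mod 281)
248^56 ≡ 232 (mod 281)
248^70 ≡ 280 (mod 281)
248^140 ≡ 1 (mod 281) ✓
The smallest such exponent is 140, so the order of 248 is 140.

140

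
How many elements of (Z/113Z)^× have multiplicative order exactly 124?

φ(113) = 113 − 1 = 112 = 2^4 · 7.
(Z/113Z)^× is cyclic (|G| = 112); a cyclic group of order m has exactly φ(d) elements of each order d | m, and none otherwise.
Here 112 is not a multiple of 124, so there are no elements of order 124.

0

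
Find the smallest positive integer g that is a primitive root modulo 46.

5

φ(46) = φ(2)·φ(23) = 1·22 = 22 = 2 · 11.
g is a primitive root iff g^(22/q) ≢ 1 (mod 46) for each prime q ∈ {2, 11}.
g = 2: gcd(2, 46) = 2 > 1, not a unit — skip.
g = 3: 3^11 ≡ 1 — hits 1, so not a primitive root.
g = 4: gcd(4, 46) = 2 > 1, not a unit — skip.
g = 5: 5^11 ≡ 45; 5^2 ≡ 25 — none is 1, so 5 is a primitive root.
Hence the least primitive root of 46 is 5.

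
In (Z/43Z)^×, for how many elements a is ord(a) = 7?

6

φ(43) = 43 − 1 = 42 = 2 · 3 · 7.
(Z/43Z)^× is cyclic (|G| = 42); a cyclic group of order m has exactly φ(d) elements of each order d | m, and none otherwise.
7 | 42, and φ(7) = 7 − 1 = 6.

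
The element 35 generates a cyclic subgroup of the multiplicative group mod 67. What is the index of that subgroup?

2

By Lagrange's theorem, ord_67(35) divides φ(67) = 67 − 1 = 66 = 2 · 3 · 11.
Divisors of 66: 1, 2, 3, 6, 11, 22, 33, 66.
Check 35^d mod 67 for each divisor in increasing order:
35^1 ≡ 35
35^2 ≡ 19
35^3 ≡ 62
35^6 ≡ 25
35^11 ≡ 37
35^22 ≡ 29
35^33 ≡ 1
The order of 35 is 33, so the subgroup it generates has 33 elements.
[(Z/67Z)^× : ⟨35⟩] = 66/33 = 2.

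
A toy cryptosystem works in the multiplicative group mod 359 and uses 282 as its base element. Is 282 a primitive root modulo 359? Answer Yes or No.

φ(359) = 359 − 1 = 358 = 2 · 179.
An element g generates (Z/359Z)^× iff g^(358/q) ≢ 1 (mod 359) for each prime q ∈ {2, 179}.
282^179 ≡ 1 (mod 359)  [q = 2: ≡ 1 ✗]
282^2 ≡ 185 (mod 359)  [q = 179: ≢ 1 ✓]
282^179 ≡ 1 shows ord(282) | 179, strictly less than φ(359); not a primitive root.

No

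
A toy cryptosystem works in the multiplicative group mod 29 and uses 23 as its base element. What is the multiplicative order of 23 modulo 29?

7

Since 23 ∈ (Z/29Z)^×, its order divides φ(29) = 29 − 1 = 28 = 2^2 · 7.
Divisors of 28: 1, 2, 4, 7, 14, 28.
Evaluate successive powers at the divisors of 28:
23^1 ≡ 23
23^2 ≡ 7
23^4 ≡ 20
23^7 ≡ 1
Therefore the multiplicative order of 23 modulo 29 is 7.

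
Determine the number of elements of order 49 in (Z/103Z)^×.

0

φ(103) = 103 − 1 = 102 = 2 · 3 · 17.
(Z/103Z)^× is cyclic (|G| = 102); a cyclic group of order m has exactly φ(d) elements of each order d | m, and none otherwise.
Since 49 ∤ 102, the count is 0.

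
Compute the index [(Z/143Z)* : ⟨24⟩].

Since 24 ∈ (Z/143Z)^×, its order divides φ(143) = φ(11·13) = (11−1)·(13−1) = 10·12 = 120 = 2^3 · 3 · 5.
Divisors of 120: 1, 2, 3, 4, 5, 6, 8, 10, 12, 15, 20, 24, 30, 40, 60, 120.
Evaluate successive powers at the divisors of 120:
24^1 ≡ 24
24^2 ≡ 4
24^3 ≡ 96
24^4 ≡ 16
24^5 ≡ 98
24^6 ≡ 64
24^8 ≡ 113
24^10 ≡ 23
24^12 ≡ 92
24^15 ≡ 109
24^20 ≡ 100
24^24 ≡ 27
24^30 ≡ 12
24^40 ≡ 133
24^60 ≡ 1
Thus |⟨24⟩| = ord(24) = 60.
The index is φ(143) / ord(24) = 120 / 60 = 2.

2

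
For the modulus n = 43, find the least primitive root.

3

φ(43) = 43 − 1 = 42 = 2 · 3 · 7.
Test candidates g = 2, 3, … against the prime factors q ∈ {2, 3, 7} of φ(43): g is a generator iff g^(42/q) ≢ 1 for every such q.
g = 2: 2^21 ≡ 42; 2^14 ≡ 1 — hits 1, so not a primitive root.
g = 3: 3^21 ≡ 42; 3^14 ≡ 36; 3^6 ≡ 41 — none is 1, so 3 is a primitive root.
So 3 is the smallest generator of (Z/43Z)^×.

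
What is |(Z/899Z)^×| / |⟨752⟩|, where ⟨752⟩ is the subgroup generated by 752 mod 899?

6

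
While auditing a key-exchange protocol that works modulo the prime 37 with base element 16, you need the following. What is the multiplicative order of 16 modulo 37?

9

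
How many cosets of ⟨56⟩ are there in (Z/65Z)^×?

The order of 56 must divide φ(65) = φ(5·13) = (5−1)·(13−1) = 4·12 = 48 = 2^4 · 3.
Divisors of 48: 1, 2, 3, 4, 6, 8, 12, 16, 24, 48.
Check 56^d mod 65 for each divisor in increasing order:
56^1 ≡ 56 (mod 65)
56^2 ≡ 16 (mod 65)
56^3 ≡ 51 (mod 65)
56^4 ≡ 61 (mod 65)
56^6 ≡ 1 (mod 65) ✓
The order of 56 is 6, so the subgroup it generates has 6 elements.
Index = |(Z/65Z)^×| / |⟨56⟩| = 48 / 6 = 8.

8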